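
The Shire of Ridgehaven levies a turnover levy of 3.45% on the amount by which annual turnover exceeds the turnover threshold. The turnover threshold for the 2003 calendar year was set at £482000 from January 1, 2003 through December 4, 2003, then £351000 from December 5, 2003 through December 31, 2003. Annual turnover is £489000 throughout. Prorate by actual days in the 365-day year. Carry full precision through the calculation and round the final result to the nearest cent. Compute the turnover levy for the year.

£575.82

January 1 – December 4, 2003: 338 days, exemption £482000 → (£489000 − £482000) × 3.45% × 338/365 = £223.6356
December 5 – December 31, 2003: 27 days, exemption £351000 → (£489000 − £351000) × 3.45% × 27/365 = £352.1836
Total = £575.8192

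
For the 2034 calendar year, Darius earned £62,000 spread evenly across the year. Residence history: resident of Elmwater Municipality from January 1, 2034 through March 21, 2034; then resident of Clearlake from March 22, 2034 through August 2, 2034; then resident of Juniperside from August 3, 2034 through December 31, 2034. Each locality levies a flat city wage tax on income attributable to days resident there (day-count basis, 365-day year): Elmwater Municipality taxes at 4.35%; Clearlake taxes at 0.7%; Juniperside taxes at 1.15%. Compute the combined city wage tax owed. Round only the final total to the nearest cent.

Elmwater Municipality, January 1 – March 21, 2034: 80 days → £62,000 × 4.35% × 80/365 = £591.1233
Clearlake, March 22 – August 2, 2034: 134 days → £62,000 × 0.7% × 134/365 = £159.3315
Juniperside, August 3 – December 31, 2034: 151 days → £62,000 × 1.15% × 151/365 = £294.9671
Total = £1,045.4219

£1,045.42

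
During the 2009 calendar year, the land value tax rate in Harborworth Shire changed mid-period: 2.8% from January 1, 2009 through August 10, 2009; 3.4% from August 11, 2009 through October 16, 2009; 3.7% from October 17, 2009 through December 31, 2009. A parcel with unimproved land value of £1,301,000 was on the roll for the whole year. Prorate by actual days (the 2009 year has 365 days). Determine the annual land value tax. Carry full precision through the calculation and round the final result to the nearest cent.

£40,298.92

January 1 – August 10, 2009: 222 days at 2.8% → £1,301,000 × 2.8% × 222/365 = £22,156.2082
August 11 – October 16, 2009: 67 days at 3.4% → £1,301,000 × 3.4% × 67/365 = £8,119.6658
October 17 – December 31, 2009: 76 days at 3.7% → £1,301,000 × 3.7% × 76/365 = £10,023.0466
Total = £40,298.9205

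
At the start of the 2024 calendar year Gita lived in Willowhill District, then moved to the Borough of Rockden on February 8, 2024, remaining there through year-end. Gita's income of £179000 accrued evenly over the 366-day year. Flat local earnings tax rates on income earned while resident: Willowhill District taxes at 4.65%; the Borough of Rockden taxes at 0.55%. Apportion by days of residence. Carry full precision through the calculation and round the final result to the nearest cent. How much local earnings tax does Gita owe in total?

Willowhill District, January 1 – February 7, 2024: 38 days → £179000 × 4.65% × 38/366 = £864.1885
The Borough of Rockden, February 8 – December 31, 2024: 328 days → £179000 × 0.55% × 328/366 = £882.2842
Total = £1746.4727

£1746.47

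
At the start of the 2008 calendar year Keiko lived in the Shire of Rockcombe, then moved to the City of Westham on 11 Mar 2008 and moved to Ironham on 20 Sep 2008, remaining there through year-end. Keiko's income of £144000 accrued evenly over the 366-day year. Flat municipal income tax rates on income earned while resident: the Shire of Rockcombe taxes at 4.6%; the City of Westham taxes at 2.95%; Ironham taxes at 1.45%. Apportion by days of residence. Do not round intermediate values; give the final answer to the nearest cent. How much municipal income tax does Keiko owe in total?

The Shire of Rockcombe, 1 Jan – 10 Mar 2008: 70 days → £144000 × 4.6% × 70/366 = £1266.8852
The City of Westham, 11 Mar – 19 Sep 2008: 193 days → £144000 × 2.95% × 193/366 = £2240.0656
Ironham, 20 Sep – 31 Dec 2008: 103 days → £144000 × 1.45% × 103/366 = £587.6066
Total = £4094.5574

£4094.56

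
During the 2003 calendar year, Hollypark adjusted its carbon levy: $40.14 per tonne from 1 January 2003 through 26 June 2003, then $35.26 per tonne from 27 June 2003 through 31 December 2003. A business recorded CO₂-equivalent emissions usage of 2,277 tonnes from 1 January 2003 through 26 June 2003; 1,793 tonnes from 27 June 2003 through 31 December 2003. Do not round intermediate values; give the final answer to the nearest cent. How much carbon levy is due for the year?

1 January – 26 June 2003: 2,277 tonnes at $40.14/tonne → $91,398.78
27 June – 31 December 2003: 1,793 tonnes at $35.26/tonne → $63,221.18

$154,619.96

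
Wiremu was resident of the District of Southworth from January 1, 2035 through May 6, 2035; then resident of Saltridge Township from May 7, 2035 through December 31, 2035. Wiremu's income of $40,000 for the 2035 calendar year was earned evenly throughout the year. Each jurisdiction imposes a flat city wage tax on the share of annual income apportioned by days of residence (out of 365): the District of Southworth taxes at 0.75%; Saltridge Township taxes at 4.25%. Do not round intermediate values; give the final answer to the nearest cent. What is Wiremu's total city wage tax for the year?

$1,216.71

The District of Southworth, January 1 – May 6, 2035: 126 days → $40,000 × 0.75% × 126/365 = $103.5616
Saltridge Township, May 7 – December 31, 2035: 239 days → $40,000 × 4.25% × 239/365 = $1,113.1507
Total = $1,216.7123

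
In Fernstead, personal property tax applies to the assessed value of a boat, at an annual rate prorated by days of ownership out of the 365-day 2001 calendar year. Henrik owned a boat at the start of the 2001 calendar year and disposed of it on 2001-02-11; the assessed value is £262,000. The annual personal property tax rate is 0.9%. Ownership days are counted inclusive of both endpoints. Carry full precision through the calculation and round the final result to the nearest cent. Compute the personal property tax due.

£271.33

Days held (2001-01-01 to 2001-02-11): 42 out of 365
Tax = £262,000 × 0.9% × 42/365 = £271.3315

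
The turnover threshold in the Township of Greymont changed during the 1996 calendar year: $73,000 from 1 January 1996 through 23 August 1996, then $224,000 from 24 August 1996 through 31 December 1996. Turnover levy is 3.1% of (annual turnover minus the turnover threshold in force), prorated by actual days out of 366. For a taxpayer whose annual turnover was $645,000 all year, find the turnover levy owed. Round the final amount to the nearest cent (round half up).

1 January – 23 August 1996: 236 days, exemption $73,000 → ($645,000 − $73,000) × 3.1% × 236/366 = $11,433.7486
24 August – 31 December 1996: 130 days, exemption $224,000 → ($645,000 − $224,000) × 3.1% × 130/366 = $4,635.6011
Total = $16,069.3497

$16,069.35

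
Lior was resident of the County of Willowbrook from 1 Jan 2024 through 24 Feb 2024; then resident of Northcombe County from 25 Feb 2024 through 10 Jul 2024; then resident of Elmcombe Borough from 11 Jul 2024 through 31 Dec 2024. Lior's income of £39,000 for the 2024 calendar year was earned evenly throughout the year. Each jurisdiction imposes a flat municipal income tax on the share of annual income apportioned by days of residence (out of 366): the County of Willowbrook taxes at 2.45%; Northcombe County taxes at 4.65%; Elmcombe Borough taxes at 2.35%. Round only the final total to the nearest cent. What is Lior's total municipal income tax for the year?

The County of Willowbrook, 1 Jan – 24 Feb 2024: 55 days → £39,000 × 2.45% × 55/366 = £143.5861
Northcombe County, 25 Feb – 10 Jul 2024: 137 days → £39,000 × 4.65% × 137/366 = £678.8238
Elmcombe Borough, 11 Jul – 31 Dec 2024: 174 days → £39,000 × 2.35% × 174/366 = £435.7131
Total = £1,258.1230

£1,258.12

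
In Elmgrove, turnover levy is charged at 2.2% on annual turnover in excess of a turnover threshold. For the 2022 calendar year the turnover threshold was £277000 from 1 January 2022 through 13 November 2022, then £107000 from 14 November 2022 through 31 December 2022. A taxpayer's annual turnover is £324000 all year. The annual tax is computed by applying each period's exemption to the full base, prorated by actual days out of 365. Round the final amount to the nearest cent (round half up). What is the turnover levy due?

£1525.84

1 January – 13 November 2022: 317 days, exemption £277000 → (£324000 − £277000) × 2.2% × 317/365 = £898.0219
14 November – 31 December 2022: 48 days, exemption £107000 → (£324000 − £107000) × 2.2% × 48/365 = £627.8137
Total = £1525.8356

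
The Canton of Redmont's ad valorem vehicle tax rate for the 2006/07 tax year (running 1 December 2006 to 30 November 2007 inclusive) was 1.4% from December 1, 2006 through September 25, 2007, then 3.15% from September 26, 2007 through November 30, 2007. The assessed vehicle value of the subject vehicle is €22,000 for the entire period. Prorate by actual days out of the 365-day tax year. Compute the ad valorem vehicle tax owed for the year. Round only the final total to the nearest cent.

€377.62

December 1, 2006 – September 25, 2007: 299 days at 1.4% → €22,000 × 1.4% × 299/365 = €252.3068
September 26 – November 30, 2007: 66 days at 3.15% → €22,000 × 3.15% × 66/365 = €125.3096
Total = €377.6164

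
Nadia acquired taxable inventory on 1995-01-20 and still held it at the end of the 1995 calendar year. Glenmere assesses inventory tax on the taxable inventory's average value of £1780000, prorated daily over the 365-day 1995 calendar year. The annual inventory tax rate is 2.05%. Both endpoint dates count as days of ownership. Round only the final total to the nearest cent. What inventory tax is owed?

£34590.52

Days held (1995-01-20 to 1995-12-31): 346 out of 365
Tax = £1780000 × 2.05% × 346/365 = £34590.5205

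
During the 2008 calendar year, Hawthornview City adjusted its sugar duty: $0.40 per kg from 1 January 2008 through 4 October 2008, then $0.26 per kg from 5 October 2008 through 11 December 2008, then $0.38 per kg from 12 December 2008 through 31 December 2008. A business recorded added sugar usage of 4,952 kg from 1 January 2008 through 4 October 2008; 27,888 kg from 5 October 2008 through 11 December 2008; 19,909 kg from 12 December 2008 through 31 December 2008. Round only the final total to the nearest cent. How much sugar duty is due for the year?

1 January – 4 October 2008: 4,952 kg at $0.40/kg → $1980.80
5 October – 11 December 2008: 27,888 kg at $0.26/kg → $7250.88
12 December – 31 December 2008: 19,909 kg at $0.38/kg → $7565.42

$16797.10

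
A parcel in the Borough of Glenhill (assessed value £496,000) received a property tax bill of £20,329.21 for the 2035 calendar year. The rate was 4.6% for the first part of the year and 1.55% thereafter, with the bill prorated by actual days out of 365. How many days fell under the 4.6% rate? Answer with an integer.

305 days

Let d = days at the first rate; then 365 − d days at the second rate.
£496,000 × [4.6%·d + 1.55%·(365−d)] / 365 = £20,329.21
Solving gives d = 305, so the new rate took effect on November 2, 2035.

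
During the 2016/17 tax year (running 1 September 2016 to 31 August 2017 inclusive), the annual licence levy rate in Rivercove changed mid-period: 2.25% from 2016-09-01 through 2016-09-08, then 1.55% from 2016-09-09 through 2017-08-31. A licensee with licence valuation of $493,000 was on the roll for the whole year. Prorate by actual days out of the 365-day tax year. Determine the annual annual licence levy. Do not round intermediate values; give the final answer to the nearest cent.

2016-09-01 to 2016-09-08: 8 days at 2.25% → $493,000 × 2.25% × 8/365 = $243.1233
2016-09-09 to 2017-08-31: 357 days at 1.55% → $493,000 × 1.55% × 357/365 = $7,474.0151
Total = $7,717.1384

$7,717.14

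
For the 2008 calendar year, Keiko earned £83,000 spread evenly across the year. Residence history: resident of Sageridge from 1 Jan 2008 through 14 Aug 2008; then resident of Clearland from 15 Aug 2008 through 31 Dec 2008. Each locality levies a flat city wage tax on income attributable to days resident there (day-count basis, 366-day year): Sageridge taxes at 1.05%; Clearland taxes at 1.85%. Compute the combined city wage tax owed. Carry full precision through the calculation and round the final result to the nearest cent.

£1,123.67

Sageridge, 1 Jan – 14 Aug 2008: 227 days → £83,000 × 1.05% × 227/366 = £540.5205
Clearland, 15 Aug – 31 Dec 2008: 139 days → £83,000 × 1.85% × 139/366 = £583.1544
Total = £1,123.6749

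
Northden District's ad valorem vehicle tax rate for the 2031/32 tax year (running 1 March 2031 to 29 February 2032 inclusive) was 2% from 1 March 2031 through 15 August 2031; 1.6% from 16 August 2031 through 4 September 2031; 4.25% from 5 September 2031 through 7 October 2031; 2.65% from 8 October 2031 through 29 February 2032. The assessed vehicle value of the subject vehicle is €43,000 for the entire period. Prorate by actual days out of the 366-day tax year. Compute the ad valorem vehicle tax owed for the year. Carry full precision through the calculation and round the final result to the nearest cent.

€1,048.57

1 March – 15 August 2031: 168 days at 2% → €43,000 × 2% × 168/366 = €394.7541
16 August – 4 September 2031: 20 days at 1.6% → €43,000 × 1.6% × 20/366 = €37.5956
5 September – 7 October 2031: 33 days at 4.25% → €43,000 × 4.25% × 33/366 = €164.7746
8 October 2031 – 29 February 2032: 145 days at 2.65% → €43,000 × 2.65% × 145/366 = €451.4413
Total = €1,048.5656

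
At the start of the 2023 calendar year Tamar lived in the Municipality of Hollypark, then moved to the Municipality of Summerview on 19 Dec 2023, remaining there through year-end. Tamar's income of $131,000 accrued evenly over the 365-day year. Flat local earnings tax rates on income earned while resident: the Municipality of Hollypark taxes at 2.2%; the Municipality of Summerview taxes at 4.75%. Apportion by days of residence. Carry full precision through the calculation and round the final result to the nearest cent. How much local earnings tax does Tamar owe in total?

The Municipality of Hollypark, 1 Jan – 18 Dec 2023: 352 days → $131,000 × 2.2% × 352/365 = $2,779.3534
The Municipality of Summerview, 19 Dec – 31 Dec 2023: 13 days → $131,000 × 4.75% × 13/365 = $221.6233
Total = $3,000.9767

$3,000.98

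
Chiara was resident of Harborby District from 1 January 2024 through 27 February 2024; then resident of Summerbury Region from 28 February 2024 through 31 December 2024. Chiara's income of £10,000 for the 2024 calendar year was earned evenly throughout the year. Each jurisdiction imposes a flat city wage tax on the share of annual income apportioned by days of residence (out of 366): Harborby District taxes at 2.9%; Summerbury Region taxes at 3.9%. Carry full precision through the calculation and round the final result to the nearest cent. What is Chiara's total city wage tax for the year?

£374.15

Harborby District, 1 January – 27 February 2024: 58 days → £10,000 × 2.9% × 58/366 = £45.9563
Summerbury Region, 28 February – 31 December 2024: 308 days → £10,000 × 3.9% × 308/366 = £328.1967
Total = £374.1530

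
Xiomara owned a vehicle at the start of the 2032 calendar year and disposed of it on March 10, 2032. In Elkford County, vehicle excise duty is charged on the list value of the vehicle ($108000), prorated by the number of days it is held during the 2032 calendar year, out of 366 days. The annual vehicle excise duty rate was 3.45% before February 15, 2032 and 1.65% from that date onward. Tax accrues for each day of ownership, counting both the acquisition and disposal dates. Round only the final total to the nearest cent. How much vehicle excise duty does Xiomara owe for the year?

$579.84

January 1 – February 14, 2032: 45 days at 3.45% → $108000 × 3.45% × 45/366 = $458.1148
February 15 – March 10, 2032: 25 days at 1.65% → $108000 × 1.65% × 25/366 = $121.7213
Total = $579.8361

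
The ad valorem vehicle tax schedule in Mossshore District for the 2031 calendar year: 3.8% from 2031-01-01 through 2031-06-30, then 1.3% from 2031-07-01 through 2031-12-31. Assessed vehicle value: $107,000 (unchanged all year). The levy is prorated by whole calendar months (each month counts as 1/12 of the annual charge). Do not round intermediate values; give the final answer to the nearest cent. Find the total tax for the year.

2031-01-01 to 2031-06-30: 6 months at 3.8% → $107,000 × 3.8% × 6/12 = $2,033.0000
2031-07-01 to 2031-12-31: 6 months at 1.3% → $107,000 × 1.3% × 6/12 = $695.5000
Total = $2,728.5000

$2,728.50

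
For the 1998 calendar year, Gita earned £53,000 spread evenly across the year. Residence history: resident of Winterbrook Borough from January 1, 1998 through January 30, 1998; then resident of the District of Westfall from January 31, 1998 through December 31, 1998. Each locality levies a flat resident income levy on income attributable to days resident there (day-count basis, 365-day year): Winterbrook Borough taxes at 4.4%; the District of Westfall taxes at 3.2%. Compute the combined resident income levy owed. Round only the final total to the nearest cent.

Winterbrook Borough, January 1 – January 30, 1998: 30 days → £53,000 × 4.4% × 30/365 = £191.6712
The District of Westfall, January 31 – December 31, 1998: 335 days → £53,000 × 3.2% × 335/365 = £1,556.6027
Total = £1,748.2740

£1,748.27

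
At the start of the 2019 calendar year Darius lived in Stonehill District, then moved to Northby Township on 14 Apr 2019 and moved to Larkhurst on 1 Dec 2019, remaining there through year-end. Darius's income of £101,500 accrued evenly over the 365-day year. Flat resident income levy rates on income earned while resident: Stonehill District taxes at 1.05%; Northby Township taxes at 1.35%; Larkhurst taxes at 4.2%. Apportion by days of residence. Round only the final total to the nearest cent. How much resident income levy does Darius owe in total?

£1,530.01

Stonehill District, 1 Jan – 13 Apr 2019: 103 days → £101,500 × 1.05% × 103/365 = £300.7459
Northby Township, 14 Apr – 30 Nov 2019: 231 days → £101,500 × 1.35% × 231/365 = £867.1993
Larkhurst, 1 Dec – 31 Dec 2019: 31 days → £101,500 × 4.2% × 31/365 = £362.0630
Total = £1,530.0082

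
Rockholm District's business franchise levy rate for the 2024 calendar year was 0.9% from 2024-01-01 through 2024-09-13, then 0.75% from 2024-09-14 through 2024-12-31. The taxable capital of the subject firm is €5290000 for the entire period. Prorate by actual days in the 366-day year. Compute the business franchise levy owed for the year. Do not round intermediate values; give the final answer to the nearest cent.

2024-01-01 to 2024-09-13: 257 days at 0.9% → €5290000 × 0.9% × 257/366 = €33431.0656
2024-09-14 to 2024-12-31: 109 days at 0.75% → €5290000 × 0.75% × 109/366 = €11815.7787
Total = €45246.8443

€45246.84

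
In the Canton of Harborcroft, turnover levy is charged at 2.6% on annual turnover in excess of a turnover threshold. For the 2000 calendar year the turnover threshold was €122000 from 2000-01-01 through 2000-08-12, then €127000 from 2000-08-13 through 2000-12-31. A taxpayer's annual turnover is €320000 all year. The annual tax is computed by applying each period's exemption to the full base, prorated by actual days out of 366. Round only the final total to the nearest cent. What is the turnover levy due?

2000-01-01 to 2000-08-12: 225 days, exemption €122000 → (€320000 − €122000) × 2.6% × 225/366 = €3164.7541
2000-08-13 to 2000-12-31: 141 days, exemption €127000 → (€320000 − €127000) × 2.6% × 141/366 = €1933.1639
Total = €5097.9180

€5097.92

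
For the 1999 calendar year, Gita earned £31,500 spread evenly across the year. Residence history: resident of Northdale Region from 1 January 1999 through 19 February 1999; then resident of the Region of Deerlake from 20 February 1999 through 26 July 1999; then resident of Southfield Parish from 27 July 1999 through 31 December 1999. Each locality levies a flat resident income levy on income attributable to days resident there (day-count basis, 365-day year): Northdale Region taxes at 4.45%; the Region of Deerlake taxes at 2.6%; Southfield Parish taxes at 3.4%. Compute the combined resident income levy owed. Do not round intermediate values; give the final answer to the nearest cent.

£1,007.91

Northdale Region, 1 January – 19 February 1999: 50 days → £31,500 × 4.45% × 50/365 = £192.0205
The Region of Deerlake, 20 February – 26 July 1999: 157 days → £31,500 × 2.6% × 157/365 = £352.2822
Southfield Parish, 27 July – 31 December 1999: 158 days → £31,500 × 3.4% × 158/365 = £463.6110
Total = £1,007.9137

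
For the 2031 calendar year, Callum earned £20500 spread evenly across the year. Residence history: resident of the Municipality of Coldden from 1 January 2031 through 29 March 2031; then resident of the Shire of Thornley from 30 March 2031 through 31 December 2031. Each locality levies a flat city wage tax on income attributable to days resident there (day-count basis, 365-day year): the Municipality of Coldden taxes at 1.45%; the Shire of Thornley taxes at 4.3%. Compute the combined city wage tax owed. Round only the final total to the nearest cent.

The Municipality of Coldden, 1 January – 29 March 2031: 88 days → £20500 × 1.45% × 88/365 = £71.6658
The Shire of Thornley, 30 March – 31 December 2031: 277 days → £20500 × 4.3% × 277/365 = £668.9740
Total = £740.6397

£740.64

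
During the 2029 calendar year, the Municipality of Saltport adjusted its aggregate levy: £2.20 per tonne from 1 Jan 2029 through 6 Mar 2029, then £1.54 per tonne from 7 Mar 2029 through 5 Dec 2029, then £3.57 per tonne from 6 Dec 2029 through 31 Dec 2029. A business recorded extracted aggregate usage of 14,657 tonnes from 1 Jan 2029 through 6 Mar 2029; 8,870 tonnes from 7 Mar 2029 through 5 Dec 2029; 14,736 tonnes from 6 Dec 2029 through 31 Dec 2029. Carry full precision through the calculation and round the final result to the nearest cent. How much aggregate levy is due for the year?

£98,512.72

1 Jan – 6 Mar 2029: 14,657 tonnes at £2.20/tonne → £32,245.40
7 Mar – 5 Dec 2029: 8,870 tonnes at £1.54/tonne → £13,659.80
6 Dec – 31 Dec 2029: 14,736 tonnes at £3.57/tonne → £52,607.52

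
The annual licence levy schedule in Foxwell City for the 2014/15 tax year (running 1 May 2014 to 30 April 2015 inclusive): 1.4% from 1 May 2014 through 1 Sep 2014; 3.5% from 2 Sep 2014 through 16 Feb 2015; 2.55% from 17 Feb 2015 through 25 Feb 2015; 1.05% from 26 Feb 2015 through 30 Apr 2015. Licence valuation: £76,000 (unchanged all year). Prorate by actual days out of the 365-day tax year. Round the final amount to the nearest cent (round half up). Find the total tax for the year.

1 May – 1 Sep 2014: 124 days at 1.4% → £76,000 × 1.4% × 124/365 = £361.4685
2 Sep 2014 – 16 Feb 2015: 168 days at 3.5% → £76,000 × 3.5% × 168/365 = £1,224.3288
17 Feb – 25 Feb 2015: 9 days at 2.55% → £76,000 × 2.55% × 9/365 = £47.7863
26 Feb – 30 Apr 2015: 64 days at 1.05% → £76,000 × 1.05% × 64/365 = £139.9233
Total = £1,773.5068

£1,773.51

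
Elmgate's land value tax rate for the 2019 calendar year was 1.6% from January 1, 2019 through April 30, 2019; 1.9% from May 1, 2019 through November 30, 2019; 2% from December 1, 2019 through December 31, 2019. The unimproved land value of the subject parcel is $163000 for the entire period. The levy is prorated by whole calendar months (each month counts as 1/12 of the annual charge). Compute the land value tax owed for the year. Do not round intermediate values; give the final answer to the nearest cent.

$2947.58

January 1 – April 30, 2019: 4 months at 1.6% → $163000 × 1.6% × 4/12 = $869.3333
May 1 – November 30, 2019: 7 months at 1.9% → $163000 × 1.9% × 7/12 = $1806.5833
December 1 – December 31, 2019: 1 month at 2% → $163000 × 2% × 1/12 = $271.6667
Total = $2947.5833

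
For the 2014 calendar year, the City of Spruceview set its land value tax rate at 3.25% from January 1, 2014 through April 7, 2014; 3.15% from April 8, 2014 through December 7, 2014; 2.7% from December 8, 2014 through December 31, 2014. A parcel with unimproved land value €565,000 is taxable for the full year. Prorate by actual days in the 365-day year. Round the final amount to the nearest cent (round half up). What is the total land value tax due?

€17,780.47

January 1 – April 7, 2014: 97 days at 3.25% → €565,000 × 3.25% × 97/365 = €4,879.8973
April 8 – December 7, 2014: 244 days at 3.15% → €565,000 × 3.15% × 244/365 = €11,897.5068
December 8 – December 31, 2014: 24 days at 2.7% → €565,000 × 2.7% × 24/365 = €1,003.0685
Total = €17,780.4726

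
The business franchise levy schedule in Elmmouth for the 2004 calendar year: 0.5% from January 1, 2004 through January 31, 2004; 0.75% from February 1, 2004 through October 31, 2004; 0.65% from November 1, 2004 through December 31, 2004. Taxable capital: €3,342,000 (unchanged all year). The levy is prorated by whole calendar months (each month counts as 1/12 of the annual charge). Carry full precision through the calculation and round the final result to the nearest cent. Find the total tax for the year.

€23,811.75

January 1 – January 31, 2004: 1 month at 0.5% → €3,342,000 × 0.5% × 1/12 = €1,392.5000
February 1 – October 31, 2004: 9 months at 0.75% → €3,342,000 × 0.75% × 9/12 = €18,798.7500
November 1 – December 31, 2004: 2 months at 0.65% → €3,342,000 × 0.65% × 2/12 = €3,620.5000
Total = €23,811.7500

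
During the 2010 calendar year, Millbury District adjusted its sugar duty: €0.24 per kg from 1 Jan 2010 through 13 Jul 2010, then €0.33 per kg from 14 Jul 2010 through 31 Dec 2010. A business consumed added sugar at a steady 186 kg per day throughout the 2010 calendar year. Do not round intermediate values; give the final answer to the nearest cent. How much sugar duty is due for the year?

1 Jan – 13 Jul 2010: 194 days × 186 kg/day = 36,084 kg at €0.24/kg → €8,660.16
14 Jul – 31 Dec 2010: 171 days × 186 kg/day = 31,806 kg at €0.33/kg → €10,495.98

€19,156.14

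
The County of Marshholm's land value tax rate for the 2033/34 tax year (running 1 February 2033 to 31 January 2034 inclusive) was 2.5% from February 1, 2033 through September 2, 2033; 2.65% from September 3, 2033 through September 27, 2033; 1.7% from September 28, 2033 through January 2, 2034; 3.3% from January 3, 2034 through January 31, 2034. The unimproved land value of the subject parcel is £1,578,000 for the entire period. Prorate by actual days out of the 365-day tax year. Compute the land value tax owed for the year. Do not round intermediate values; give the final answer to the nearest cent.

February 1 – September 2, 2033: 214 days at 2.5% → £1,578,000 × 2.5% × 214/365 = £23,129.5890
September 3 – September 27, 2033: 25 days at 2.65% → £1,578,000 × 2.65% × 25/365 = £2,864.1781
September 28, 2033 – January 2, 2034: 97 days at 1.7% → £1,578,000 × 1.7% × 97/365 = £7,129.1014
January 3 – January 31, 2034: 29 days at 3.3% → £1,578,000 × 3.3% × 29/365 = £4,137.3863
Total = £37,260.2548

£37,260.25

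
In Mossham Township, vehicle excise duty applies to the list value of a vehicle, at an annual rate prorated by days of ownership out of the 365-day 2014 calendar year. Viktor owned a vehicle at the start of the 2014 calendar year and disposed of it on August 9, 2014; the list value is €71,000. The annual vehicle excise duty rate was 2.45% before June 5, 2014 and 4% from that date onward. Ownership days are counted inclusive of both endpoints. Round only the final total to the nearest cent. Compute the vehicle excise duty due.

January 1 – June 4, 2014: 155 days at 2.45% → €71,000 × 2.45% × 155/365 = €738.6918
June 5 – August 9, 2014: 66 days at 4% → €71,000 × 4% × 66/365 = €513.5342
Total = €1,252.2260

€1,252.23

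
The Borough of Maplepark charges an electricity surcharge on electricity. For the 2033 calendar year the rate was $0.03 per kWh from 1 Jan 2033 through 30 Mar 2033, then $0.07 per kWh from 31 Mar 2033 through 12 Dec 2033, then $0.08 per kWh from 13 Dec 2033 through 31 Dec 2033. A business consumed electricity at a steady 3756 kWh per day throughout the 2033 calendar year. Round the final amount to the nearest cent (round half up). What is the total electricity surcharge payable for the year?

1 Jan – 30 Mar 2033: 89 days × 3756 kWh/day = 334,284 kWh at $0.03/kWh → $10028.52
31 Mar – 12 Dec 2033: 257 days × 3756 kWh/day = 965,292 kWh at $0.07/kWh → $67570.44
13 Dec – 31 Dec 2033: 19 days × 3756 kWh/day = 71,364 kWh at $0.08/kWh → $5709.12

$83308.08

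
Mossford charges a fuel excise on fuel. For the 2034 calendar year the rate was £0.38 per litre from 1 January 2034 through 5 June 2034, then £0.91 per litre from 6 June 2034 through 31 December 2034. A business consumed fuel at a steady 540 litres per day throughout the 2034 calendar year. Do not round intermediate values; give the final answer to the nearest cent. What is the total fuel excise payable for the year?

£134,713.80

1 January – 5 June 2034: 156 days × 540 litres/day = 84,240 litres at £0.38/litre → £32,011.20
6 June – 31 December 2034: 209 days × 540 litres/day = 112,860 litres at £0.91/litre → £102,702.60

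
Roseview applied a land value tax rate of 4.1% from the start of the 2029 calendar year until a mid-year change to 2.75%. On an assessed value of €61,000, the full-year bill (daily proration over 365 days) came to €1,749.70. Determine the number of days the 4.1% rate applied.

32 days

Let d = days at the first rate; then 365 − d days at the second rate.
€61,000 × [4.1%·d + 2.75%·(365−d)] / 365 = €1,749.70
Solving gives d = 32, so the new rate took effect on 2 February 2029.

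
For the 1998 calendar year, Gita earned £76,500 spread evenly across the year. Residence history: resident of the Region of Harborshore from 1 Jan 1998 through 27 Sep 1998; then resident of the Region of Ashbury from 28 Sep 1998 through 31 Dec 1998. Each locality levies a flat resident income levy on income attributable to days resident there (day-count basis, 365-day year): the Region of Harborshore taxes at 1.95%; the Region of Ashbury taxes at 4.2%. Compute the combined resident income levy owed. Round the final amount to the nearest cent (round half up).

The Region of Harborshore, 1 Jan – 27 Sep 1998: 270 days → £76,500 × 1.95% × 270/365 = £1,103.4863
The Region of Ashbury, 28 Sep – 31 Dec 1998: 95 days → £76,500 × 4.2% × 95/365 = £836.2603
Total = £1,939.7466

£1,939.75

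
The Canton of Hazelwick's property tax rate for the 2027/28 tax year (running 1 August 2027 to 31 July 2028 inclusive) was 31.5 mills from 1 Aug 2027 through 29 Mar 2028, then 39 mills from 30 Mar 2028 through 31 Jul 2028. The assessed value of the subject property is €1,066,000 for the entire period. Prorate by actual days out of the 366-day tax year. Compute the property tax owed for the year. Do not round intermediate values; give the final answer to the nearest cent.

1 Aug 2027 – 29 Mar 2028: 242 days at 31.5 mills → €1,066,000 × 3.15% × 242/366 = €22,202.5082
30 Mar – 31 Jul 2028: 124 days at 39 mills → €1,066,000 × 3.9% × 124/366 = €14,085.1803
Total = €36,287.6885

€36,287.69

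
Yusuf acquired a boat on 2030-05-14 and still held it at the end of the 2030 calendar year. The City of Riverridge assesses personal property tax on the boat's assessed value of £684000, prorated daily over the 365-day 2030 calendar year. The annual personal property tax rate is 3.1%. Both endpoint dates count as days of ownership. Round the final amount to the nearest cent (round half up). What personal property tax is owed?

£13477.61

Days held (2030-05-14 to 2030-12-31): 232 out of 365
Tax = £684000 × 3.1% × 232/365 = £13477.6110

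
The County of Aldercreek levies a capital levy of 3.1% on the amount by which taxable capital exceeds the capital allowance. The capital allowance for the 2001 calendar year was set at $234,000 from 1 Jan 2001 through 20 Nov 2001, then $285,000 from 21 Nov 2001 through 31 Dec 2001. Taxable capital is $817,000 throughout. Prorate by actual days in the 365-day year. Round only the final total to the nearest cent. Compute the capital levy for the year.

1 Jan – 20 Nov 2001: 324 days, exemption $234,000 → ($817,000 − $234,000) × 3.1% × 324/365 = $16,042.8822
21 Nov – 31 Dec 2001: 41 days, exemption $285,000 → ($817,000 − $285,000) × 3.1% × 41/365 = $1,852.5260
Total = $17,895.4082

$17,895.41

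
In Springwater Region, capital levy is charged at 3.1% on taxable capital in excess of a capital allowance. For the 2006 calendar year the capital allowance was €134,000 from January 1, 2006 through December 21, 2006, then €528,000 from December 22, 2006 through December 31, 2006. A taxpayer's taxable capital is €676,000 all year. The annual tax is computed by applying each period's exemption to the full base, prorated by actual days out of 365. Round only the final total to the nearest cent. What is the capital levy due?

January 1 – December 21, 2006: 355 days, exemption €134,000 → (€676,000 − €134,000) × 3.1% × 355/365 = €16,341.6712
December 22 – December 31, 2006: 10 days, exemption €528,000 → (€676,000 − €528,000) × 3.1% × 10/365 = €125.6986
Total = €16,467.3699

€16,467.37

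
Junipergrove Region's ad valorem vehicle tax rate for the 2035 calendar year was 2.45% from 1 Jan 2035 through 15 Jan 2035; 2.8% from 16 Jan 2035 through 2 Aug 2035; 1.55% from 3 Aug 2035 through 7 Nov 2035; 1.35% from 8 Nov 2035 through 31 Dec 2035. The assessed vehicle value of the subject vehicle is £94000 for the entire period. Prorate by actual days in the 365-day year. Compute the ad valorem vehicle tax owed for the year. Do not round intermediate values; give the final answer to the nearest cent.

£2104.57

1 Jan – 15 Jan 2035: 15 days at 2.45% → £94000 × 2.45% × 15/365 = £94.6438
16 Jan – 2 Aug 2035: 199 days at 2.8% → £94000 × 2.8% × 199/365 = £1434.9808
3 Aug – 7 Nov 2035: 97 days at 1.55% → £94000 × 1.55% × 97/365 = £387.2027
8 Nov – 31 Dec 2035: 54 days at 1.35% → £94000 × 1.35% × 54/365 = £187.7425
Total = £2104.5699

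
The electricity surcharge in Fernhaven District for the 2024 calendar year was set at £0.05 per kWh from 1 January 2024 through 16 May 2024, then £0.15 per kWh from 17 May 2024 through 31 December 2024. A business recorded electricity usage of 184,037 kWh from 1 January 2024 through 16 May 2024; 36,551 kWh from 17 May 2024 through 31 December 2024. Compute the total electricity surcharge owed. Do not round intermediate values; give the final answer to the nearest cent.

1 January – 16 May 2024: 184,037 kWh at £0.05/kWh → £9,201.85
17 May – 31 December 2024: 36,551 kWh at £0.15/kWh → £5,482.65

£14,684.50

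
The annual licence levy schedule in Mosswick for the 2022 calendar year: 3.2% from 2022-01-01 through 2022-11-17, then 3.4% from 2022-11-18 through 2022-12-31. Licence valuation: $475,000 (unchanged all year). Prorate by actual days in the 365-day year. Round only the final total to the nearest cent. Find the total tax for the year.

$15,314.52

2022-01-01 to 2022-11-17: 321 days at 3.2% → $475,000 × 3.2% × 321/365 = $13,367.6712
2022-11-18 to 2022-12-31: 44 days at 3.4% → $475,000 × 3.4% × 44/365 = $1,946.8493
Total = $15,314.5205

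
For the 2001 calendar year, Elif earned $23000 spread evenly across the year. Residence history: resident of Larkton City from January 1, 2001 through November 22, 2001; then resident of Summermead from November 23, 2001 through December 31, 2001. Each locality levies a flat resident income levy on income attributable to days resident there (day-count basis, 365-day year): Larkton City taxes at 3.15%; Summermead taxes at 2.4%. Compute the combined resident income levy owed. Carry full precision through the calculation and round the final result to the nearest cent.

Larkton City, January 1 – November 22, 2001: 326 days → $23000 × 3.15% × 326/365 = $647.0877
Summermead, November 23 – December 31, 2001: 39 days → $23000 × 2.4% × 39/365 = $58.9808
Total = $706.0685

$706.07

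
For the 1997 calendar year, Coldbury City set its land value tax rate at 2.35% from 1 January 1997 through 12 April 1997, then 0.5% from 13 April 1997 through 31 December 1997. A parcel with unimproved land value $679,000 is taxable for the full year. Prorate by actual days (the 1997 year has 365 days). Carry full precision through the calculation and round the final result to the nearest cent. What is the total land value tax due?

1 January – 12 April 1997: 102 days at 2.35% → $679,000 × 2.35% × 102/365 = $4,459.0767
13 April – 31 December 1997: 263 days at 0.5% → $679,000 × 0.5% × 263/365 = $2,446.2603
Total = $6,905.3370

$6,905.34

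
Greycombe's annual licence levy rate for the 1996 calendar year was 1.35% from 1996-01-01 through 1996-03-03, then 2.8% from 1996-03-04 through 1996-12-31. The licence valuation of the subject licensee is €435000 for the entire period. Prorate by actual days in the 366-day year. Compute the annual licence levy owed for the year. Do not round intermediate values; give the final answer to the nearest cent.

1996-01-01 to 1996-03-03: 63 days at 1.35% → €435000 × 1.35% × 63/366 = €1010.8402
1996-03-04 to 1996-12-31: 303 days at 2.8% → €435000 × 2.8% × 303/366 = €10083.4426
Total = €11094.2828

€11094.28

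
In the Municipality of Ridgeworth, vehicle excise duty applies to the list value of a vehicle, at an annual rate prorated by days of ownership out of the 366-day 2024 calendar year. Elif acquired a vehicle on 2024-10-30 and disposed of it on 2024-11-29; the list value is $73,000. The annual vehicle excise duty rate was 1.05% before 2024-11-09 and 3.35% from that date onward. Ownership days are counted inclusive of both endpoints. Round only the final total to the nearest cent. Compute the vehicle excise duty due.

2024-10-30 to 2024-11-08: 10 days at 1.05% → $73,000 × 1.05% × 10/366 = $20.9426
2024-11-09 to 2024-11-29: 21 days at 3.35% → $73,000 × 3.35% × 21/366 = $140.3156
Total = $161.2582

$161.26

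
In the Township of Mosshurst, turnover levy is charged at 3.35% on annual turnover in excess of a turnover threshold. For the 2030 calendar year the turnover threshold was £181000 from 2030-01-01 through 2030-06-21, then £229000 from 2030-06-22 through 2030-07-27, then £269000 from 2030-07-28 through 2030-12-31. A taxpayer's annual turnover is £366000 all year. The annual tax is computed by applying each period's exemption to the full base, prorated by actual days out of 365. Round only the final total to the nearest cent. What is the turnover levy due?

2030-01-01 to 2030-06-21: 172 days, exemption £181000 → (£366000 − £181000) × 3.35% × 172/365 = £2920.4658
2030-06-22 to 2030-07-27: 36 days, exemption £229000 → (£366000 − £229000) × 3.35% × 36/365 = £452.6630
2030-07-28 to 2030-12-31: 157 days, exemption £269000 → (£366000 − £269000) × 3.35% × 157/365 = £1397.7301
Total = £4770.8589

£4770.86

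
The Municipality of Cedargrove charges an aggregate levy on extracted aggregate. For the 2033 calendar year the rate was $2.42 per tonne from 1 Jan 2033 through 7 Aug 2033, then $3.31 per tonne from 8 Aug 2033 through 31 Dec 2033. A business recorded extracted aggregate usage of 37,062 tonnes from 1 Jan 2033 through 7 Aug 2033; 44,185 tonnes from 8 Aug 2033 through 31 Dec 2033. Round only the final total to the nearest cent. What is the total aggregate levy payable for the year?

$235,942.39

1 Jan – 7 Aug 2033: 37,062 tonnes at $2.42/tonne → $89,690.04
8 Aug – 31 Dec 2033: 44,185 tonnes at $3.31/tonne → $146,252.35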